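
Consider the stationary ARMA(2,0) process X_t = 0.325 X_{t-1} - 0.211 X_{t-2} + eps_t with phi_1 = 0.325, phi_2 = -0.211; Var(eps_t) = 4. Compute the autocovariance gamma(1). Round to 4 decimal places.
\gamma(1) = 1.2107

Multiply the model equation by X_{t-k} and take expectations. With theta_0 = psi_0 = 1 and psi_j the MA(infinity) weights, this gives
  gamma(k) - sum_i phi_i gamma(k-i) = c_k,
  c_k = sigma^2 * sum_{j=k..q} theta_j psi_{j-k}   (c_k = 0 for k > q),
using gamma(-m) = gamma(m).
Pure AR (q = 0): c_0 = sigma^2 = 4, c_k = 0 for k >= 1.
Equations for k = 0, 1, 2 (AR order 2, c_2 = 0):
  (E0) gamma(0) = phi_1 gamma(1) + phi_2 gamma(2) + c_0
  (E1) gamma(1) = phi_1 gamma(0) + phi_2 gamma(1) + c_1
  (E2) gamma(2) = phi_1 gamma(1) + phi_2 gamma(0)
From (E1): gamma(1) = A gamma(0) + B with
  A = phi_1 / (1 - phi_2) = 0.325 / 1.211 = 0.268373,   B = c_1 / (1 - phi_2) = 0 / 1.211 = 0.
Insert (E2) into (E0): gamma(0) (1 - phi_2^2) = phi_1 (1 + phi_2) gamma(1) + c_0.
  phi_1 (1 + phi_2) = (0.325)(0.789) = 0.256425,   1 - phi_2^2 = 0.955479.
Replace gamma(1) by A gamma(0) + B and collect gamma(0):
  gamma(0) [0.955479 - (0.256425)(0.268373)] = c_0 = 4
  gamma(0) * 0.886661 = 4
  gamma(0) = 4 / 0.886661 = 4.511305.
  gamma(1) = A gamma(0) = (0.268373)(4.511305) = 1.210714.
Therefore gamma(1) = 1.2107 (to 4 decimal places).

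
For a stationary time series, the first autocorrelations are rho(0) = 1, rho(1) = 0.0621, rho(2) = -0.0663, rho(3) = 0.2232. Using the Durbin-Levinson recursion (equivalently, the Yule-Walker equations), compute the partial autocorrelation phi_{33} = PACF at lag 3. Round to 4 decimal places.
\phi_{33} = 0.2340

The PACF at lag k is phi_{kk}, the last component of the solution
to the Yule-Walker system G_k phi = r_k where
  (G_k)_{ij} = rho(|i - j|), (r_k)_i = rho(i), i,j = 1..k.
Equivalently, Durbin-Levinson gives phi_{kk} iteratively:
  phi_{11} = rho(1)
  phi_{kk} = [rho(k) - sum_{j=1..k-1} phi_{k-1,j} rho(k-j)]
            / [1 - sum_{j=1..k-1} phi_{k-1,j} rho(j)],
  phi_{k,j} = phi_{k-1,j} - phi_{kk} phi_{k-1,k-j},  j = 1..k-1.
Step k = 1:
  phi_11 = rho(1) = 0.0621.
Step k = 2:
  phi_22 = [rho(2) - phi_11 rho(1)] / [1 - phi_11 rho(1)] = [-0.0663 - (0.0621)(0.0621)] / [1 - (0.0621)(0.0621)]
         = -0.07015641 / 0.99614359 = -0.070428.
  Update: phi_21 = phi_11 - phi_22 phi_11 = 0.0621 - (-0.070428)(0.0621) = 0.066474.
Step k = 3:
  phi_33 = [rho(3) - phi_21 rho(2) - phi_22 rho(1)] / [1 - phi_21 rho(1) - phi_22 rho(2)]
    numerator   = 0.2232 - (0.066474)(-0.0663) - (-0.070428)(0.0621) = 0.23198078
    denominator = 1 - (0.066474)(0.0621) - (-0.070428)(-0.0663) = 0.99120261
  phi_33 = 0.23198078 / 0.99120261 = 0.234.
Therefore phi_{33} = 0.2340.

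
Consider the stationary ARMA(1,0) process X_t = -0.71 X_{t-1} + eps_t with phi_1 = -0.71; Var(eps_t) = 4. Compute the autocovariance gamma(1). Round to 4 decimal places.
\gamma(1) = -5.7270

Multiply the model equation by X_{t-k} and take expectations. With theta_0 = psi_0 = 1 and psi_j the MA(infinity) weights, this gives
  gamma(k) - sum_i phi_i gamma(k-i) = c_k,
  c_k = sigma^2 * sum_{j=k..q} theta_j psi_{j-k}   (c_k = 0 for k > q),
using gamma(-m) = gamma(m).
Pure AR (q = 0): c_0 = sigma^2 = 4, c_k = 0 for k >= 1.
Equations for k = 0 and k = 1 (AR order 1):
  gamma(0) = phi_1 gamma(1) + c_0
  gamma(1) = phi_1 gamma(0) + c_1
Substituting the second into the first: gamma(0) (1 - phi_1^2) = c_0 + phi_1 c_1, so
  gamma(0) = c_0 / (1 - phi_1^2) = 4 / (1 - (-0.71)^2) = 4 / 0.4959 = 8.066142.
  gamma(1) = phi_1 gamma(0) = (-0.71)(8.066142) = -5.726961.
Therefore gamma(1) = -5.7270 (to 4 decimal places).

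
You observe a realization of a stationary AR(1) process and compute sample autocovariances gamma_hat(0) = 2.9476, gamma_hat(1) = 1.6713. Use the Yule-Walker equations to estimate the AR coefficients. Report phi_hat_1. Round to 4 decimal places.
\hat\phi_{1} = 0.5670

The Yule-Walker equations for an AR(p) process read, in matrix form,
  Gamma_p phi = r_p,   with   (Gamma_p)_{ij} = gamma(|i - j|),
                       (r_p)_i = gamma(i),   i,j = 1..p.
Substitute the sample gammas (Toeplitz matrix and right-hand side of size 1):
  Gamma_p = [[2.9476]]
  r_p     = [1.6713]
With p = 1 this is the single equation gamma(0) phi_1 = gamma(1):
  phi_hat_1 = gamma(1) / gamma(0) = 1.6713 / 2.9476 = 0.5670.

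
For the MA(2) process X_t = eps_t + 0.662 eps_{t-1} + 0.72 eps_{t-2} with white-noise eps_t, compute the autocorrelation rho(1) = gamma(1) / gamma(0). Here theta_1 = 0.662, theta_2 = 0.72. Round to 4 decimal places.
\rho(1) = 0.5819

For an MA(q) process with theta_0 = 1, the autocovariance is
  gamma(k) = sigma^2 * sum_{i=0..q-k} theta_i * theta_{i+k},
and rho(k) = gamma(k) / gamma(0). Sigma^2 cancels.
  numerator   = (1)*(0.662) + (0.662)*(0.72) = 1.13864.
  denominator = (1)^2 + (0.662)^2 + (0.72)^2 = 1.956644.
  rho(1) = 1.13864 / 1.956644 = 0.5819.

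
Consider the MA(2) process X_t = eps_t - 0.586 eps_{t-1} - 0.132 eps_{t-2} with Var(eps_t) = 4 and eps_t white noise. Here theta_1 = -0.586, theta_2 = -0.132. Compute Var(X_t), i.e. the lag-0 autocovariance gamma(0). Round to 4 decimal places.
\gamma(0) = 5.4433

For an MA(q) process X_t = eps_t + sum_i theta_i eps_{t-i} with
Var(eps_t) = sigma^2, the variance is
  gamma(0) = sigma^2 * (1 + sum_i theta_i^2).
  sum_i theta_i^2 = (-0.586)^2 + (-0.132)^2 = 0.343396 + 0.017424 = 0.36082.
  gamma(0) = 4 * (1 + 0.36082) = 4 * 1.36082 = 5.44328, which rounds to 5.4433.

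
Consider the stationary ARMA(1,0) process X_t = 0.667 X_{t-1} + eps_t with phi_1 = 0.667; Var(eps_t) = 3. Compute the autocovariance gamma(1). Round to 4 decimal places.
\gamma(1) = 3.6047

Multiply the model equation by X_{t-k} and take expectations. With theta_0 = psi_0 = 1 and psi_j the MA(infinity) weights, this gives
  gamma(k) - sum_i phi_i gamma(k-i) = c_k,
  c_k = sigma^2 * sum_{j=k..q} theta_j psi_{j-k}   (c_k = 0 for k > q),
using gamma(-m) = gamma(m).
Pure AR (q = 0): c_0 = sigma^2 = 3, c_k = 0 for k >= 1.
Equations for k = 0 and k = 1 (AR order 1):
  gamma(0) = phi_1 gamma(1) + c_0
  gamma(1) = phi_1 gamma(0) + c_1
Substituting the second into the first: gamma(0) (1 - phi_1^2) = c_0 + phi_1 c_1, so
  gamma(0) = c_0 / (1 - phi_1^2) = 3 / (1 - (0.667)^2) = 3 / 0.555111 = 5.404325.
  gamma(1) = phi_1 gamma(0) = (0.667)(5.404325) = 3.604684.
Therefore gamma(1) = 3.6047 (to 4 decimal places).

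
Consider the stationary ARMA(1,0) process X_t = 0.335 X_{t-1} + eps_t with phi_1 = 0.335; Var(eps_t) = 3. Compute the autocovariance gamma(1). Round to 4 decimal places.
\gamma(1) = 1.1320

Multiply the model equation by X_{t-k} and take expectations. With theta_0 = psi_0 = 1 and psi_j the MA(infinity) weights, this gives
  gamma(k) - sum_i phi_i gamma(k-i) = c_k,
  c_k = sigma^2 * sum_{j=k..q} theta_j psi_{j-k}   (c_k = 0 for k > q),
using gamma(-m) = gamma(m).
Pure AR (q = 0): c_0 = sigma^2 = 3, c_k = 0 for k >= 1.
Equations for k = 0 and k = 1 (AR order 1):
  gamma(0) = phi_1 gamma(1) + c_0
  gamma(1) = phi_1 gamma(0) + c_1
Substituting the second into the first: gamma(0) (1 - phi_1^2) = c_0 + phi_1 c_1, so
  gamma(0) = c_0 / (1 - phi_1^2) = 3 / (1 - (0.335)^2) = 3 / 0.887775 = 3.379235.
  gamma(1) = phi_1 gamma(0) = (0.335)(3.379235) = 1.132044.
Therefore gamma(1) = 1.1320 (to 4 decimal places).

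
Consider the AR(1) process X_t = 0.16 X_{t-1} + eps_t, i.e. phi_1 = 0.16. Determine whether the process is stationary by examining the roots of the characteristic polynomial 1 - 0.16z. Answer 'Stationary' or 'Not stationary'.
\text{Stationary}

The AR(p) characteristic polynomial is P(z) = 1 - 0.16z.
Stationarity requires all roots to lie outside the unit circle, i.e. |z| > 1 for every root.
This is linear in z: 1 + (-0.16) z = 0  =>  z = -1/(-0.16) = 6.25,  |z| = 6.25.
Moduli of all roots: 6.2500.
All moduli strictly greater than 1? Yes.
Verdict: Stationary.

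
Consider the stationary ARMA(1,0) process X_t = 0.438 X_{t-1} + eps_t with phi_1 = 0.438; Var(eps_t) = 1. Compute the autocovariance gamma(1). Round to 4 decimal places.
\gamma(1) = 0.5420

Multiply the model equation by X_{t-k} and take expectations. With theta_0 = psi_0 = 1 and psi_j the MA(infinity) weights, this gives
  gamma(k) - sum_i phi_i gamma(k-i) = c_k,
  c_k = sigma^2 * sum_{j=k..q} theta_j psi_{j-k}   (c_k = 0 for k > q),
using gamma(-m) = gamma(m).
Pure AR (q = 0): c_0 = sigma^2 = 1, c_k = 0 for k >= 1.
Equations for k = 0 and k = 1 (AR order 1):
  gamma(0) = phi_1 gamma(1) + c_0
  gamma(1) = phi_1 gamma(0) + c_1
Substituting the second into the first: gamma(0) (1 - phi_1^2) = c_0 + phi_1 c_1, so
  gamma(0) = c_0 / (1 - phi_1^2) = 1 / (1 - (0.438)^2) = 1 / 0.808156 = 1.237385.
  gamma(1) = phi_1 gamma(0) = (0.438)(1.237385) = 0.541975.
Therefore gamma(1) = 0.5420 (to 4 decimal places).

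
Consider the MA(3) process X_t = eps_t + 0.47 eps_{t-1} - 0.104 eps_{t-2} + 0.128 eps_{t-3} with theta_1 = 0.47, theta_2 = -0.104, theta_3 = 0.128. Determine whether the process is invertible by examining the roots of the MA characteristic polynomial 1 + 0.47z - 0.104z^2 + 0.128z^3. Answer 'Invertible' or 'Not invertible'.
\text{Invertible}

The MA(q) characteristic polynomial is P(z) = 1 + 0.47z - 0.104z^2 + 0.128z^3.
Invertibility requires all roots to lie outside the unit circle, i.e. |z| > 1 for every root.
Degree 3: look for a simple real root z0 first, then factor out (1 - z/z0) and solve the remaining quadratic.
Testing z0 = -1.25: P(-1.25) = 1 + (0.47)(-1.25) + (-0.104)(-1.25)^2 + (0.128)(-1.25)^3
  = 1 + (-0.5875) + (-0.1625) + (-0.25) = 0.  So z_0 = -1.25 is a root, |z_0| = 1.25.
Divide out the factor (1 + 0.8 z) = (1 - z/z0) (since 1/z0 = -0.8):
  P(z) = (1 + 0.8 z)(1 + (-0.33) z + (0.16) z^2)
  [check: z-coef -0.33 - (-0.8) = 0.47; z^2-coef 0.16 - (-0.8)(-0.33) = -0.104; z^3-coef -(-0.8)(0.16) = 0.128.]
Remaining roots from the quadratic factor 1 + (-0.33) z + (0.16) z^2:
  Set 1 + (-0.33) z + (0.16) z^2 = 0, i.e. a z^2 + b z + c = 0 with a = 0.16, b = -0.33, c = 1.
  Discriminant D = b^2 - 4ac = (-0.33)^2 - 4*(0.16)*1 = 0.1089 - (0.64) = -0.5311.
  D < 0, so the roots are the complex-conjugate pair z = (-b +/- i sqrt(-D)) / (2a) = 1.0312 +/- 2.2774i.
  For a conjugate pair |z|^2 = z * conj(z) = (product of roots) = c/a = 1/(0.16) = 6.25, so |z| = sqrt(6.25) = 2.5 for both roots.
Moduli of all roots: 1.2500, 2.5000, 2.5000.
All moduli strictly greater than 1? Yes.
Verdict: Invertible.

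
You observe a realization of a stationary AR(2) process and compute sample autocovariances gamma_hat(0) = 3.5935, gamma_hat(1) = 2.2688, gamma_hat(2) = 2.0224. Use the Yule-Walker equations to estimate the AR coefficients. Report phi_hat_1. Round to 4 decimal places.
\hat\phi_{1} = 0.4590

The Yule-Walker equations for an AR(p) process read, in matrix form,
  Gamma_p phi = r_p,   with   (Gamma_p)_{ij} = gamma(|i - j|),
                       (r_p)_i = gamma(i),   i,j = 1..p.
Substitute the sample gammas (Toeplitz matrix and right-hand side of size 2):
  Gamma_p = [[3.5935, 2.2688], [2.2688, 3.5935]]
  r_p     = [2.2688, 2.0224]
Written out:
  3.5935 phi_1 + 2.2688 phi_2 = 2.2688
  2.2688 phi_1 + 3.5935 phi_2 = 2.0224
Solve by Cramer's rule:
  det = gamma(0)^2 - gamma(1)^2 = (3.5935)^2 - (2.2688)^2 = 12.91324225 - 5.14745344 = 7.76578881
  phi_hat_1 = [gamma(1) gamma(0) - gamma(1) gamma(2)] / det = [(2.2688)(3.5935) - (2.2688)(2.0224)] / 7.76578881 = 3.56451168 / 7.76578881 = 0.459
  phi_hat_2 = [gamma(0) gamma(2) - gamma(1)^2] / det = [(3.5935)(2.0224) - (2.2688)^2] / 7.76578881 = 2.12004096 / 7.76578881 = 0.273
So phi_hat = [0.4590, 0.2730].
Therefore phi_hat_1 = 0.4590.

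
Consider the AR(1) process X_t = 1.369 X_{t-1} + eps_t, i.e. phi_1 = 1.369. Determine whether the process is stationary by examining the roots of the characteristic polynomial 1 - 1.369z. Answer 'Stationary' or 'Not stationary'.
\text{Not stationary}

The AR(p) characteristic polynomial is P(z) = 1 - 1.369z.
Stationarity requires all roots to lie outside the unit circle, i.e. |z| > 1 for every root.
This is linear in z: 1 + (-1.369) z = 0  =>  z = -1/(-1.369) = 0.73046,  |z| = 0.73046.
Moduli of all roots: 0.7305.
All moduli strictly greater than 1? No.
Verdict: Not stationary.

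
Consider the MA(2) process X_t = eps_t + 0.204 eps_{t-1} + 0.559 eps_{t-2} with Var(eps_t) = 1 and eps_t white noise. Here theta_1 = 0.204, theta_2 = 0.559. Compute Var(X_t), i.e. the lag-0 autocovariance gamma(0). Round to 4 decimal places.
\gamma(0) = 1.3541

For an MA(q) process X_t = eps_t + sum_i theta_i eps_{t-i} with
Var(eps_t) = sigma^2, the variance is
  gamma(0) = sigma^2 * (1 + sum_i theta_i^2).
  sum_i theta_i^2 = (0.204)^2 + (0.559)^2 = 0.041616 + 0.312481 = 0.354097.
  gamma(0) = 1 * (1 + 0.354097) = 1 * 1.354097 = 1.354097, which rounds to 1.3541.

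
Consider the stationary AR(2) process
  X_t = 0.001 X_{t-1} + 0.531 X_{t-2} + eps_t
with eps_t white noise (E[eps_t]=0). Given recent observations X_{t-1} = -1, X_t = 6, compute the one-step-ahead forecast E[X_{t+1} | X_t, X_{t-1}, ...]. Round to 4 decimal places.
E[X_{t+1} \mid \mathcal F_t] = -0.5250

For an AR(p) model X_t = c + sum_i phi_i X_{t-i} + eps_t, the
one-step-ahead conditional mean is
  E[X_{t+1} | X_t, ...] = c + sum_i phi_i X_{t+1-i}.
Substitute known values:
  E[X_{t+1} | ...] = (0.001) * (6) + (0.531) * (-1)
                   = -0.5250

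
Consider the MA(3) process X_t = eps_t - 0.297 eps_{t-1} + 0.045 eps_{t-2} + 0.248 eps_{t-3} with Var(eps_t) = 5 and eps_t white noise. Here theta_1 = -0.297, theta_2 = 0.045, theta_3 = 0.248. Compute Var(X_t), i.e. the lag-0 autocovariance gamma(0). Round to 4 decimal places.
\gamma(0) = 5.7587

For an MA(q) process X_t = eps_t + sum_i theta_i eps_{t-i} with
Var(eps_t) = sigma^2, the variance is
  gamma(0) = sigma^2 * (1 + sum_i theta_i^2).
  sum_i theta_i^2 = (-0.297)^2 + (0.045)^2 + (0.248)^2 = 0.088209 + 0.002025 + 0.061504 = 0.151738.
  gamma(0) = 5 * (1 + 0.151738) = 5 * 1.151738 = 5.75869, which rounds to 5.7587.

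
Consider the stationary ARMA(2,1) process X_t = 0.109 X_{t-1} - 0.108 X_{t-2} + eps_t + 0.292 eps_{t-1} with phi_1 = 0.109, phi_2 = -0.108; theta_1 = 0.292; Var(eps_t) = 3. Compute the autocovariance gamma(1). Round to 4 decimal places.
\gamma(1) = 1.1352

Multiply the model equation by X_{t-k} and take expectations. With theta_0 = psi_0 = 1 and psi_j the MA(infinity) weights, this gives
  gamma(k) - sum_i phi_i gamma(k-i) = c_k,
  c_k = sigma^2 * sum_{j=k..q} theta_j psi_{j-k}   (c_k = 0 for k > q),
using gamma(-m) = gamma(m).
psi-weights needed (psi_j = theta_j + sum_i phi_i psi_{j-i}):
  psi_1 = theta_1 + phi_1 = 0.292 + (0.109) = 0.401
Right-hand sides:
  c_0 = sigma^2 (1 + theta_1 psi_1) = 3 * (1 + (0.292)(0.401)) = 3 * 1.117092 = 3.351276
  c_1 = sigma^2 theta_1 = 3 * (0.292) = 0.876
  c_2 = 0
Equations for k = 0, 1, 2 (AR order 2, c_2 = 0):
  (E0) gamma(0) = phi_1 gamma(1) + phi_2 gamma(2) + c_0
  (E1) gamma(1) = phi_1 gamma(0) + phi_2 gamma(1) + c_1
  (E2) gamma(2) = phi_1 gamma(1) + phi_2 gamma(0)
From (E1): gamma(1) = A gamma(0) + B with
  A = phi_1 / (1 - phi_2) = 0.109 / 1.108 = 0.098375,   B = c_1 / (1 - phi_2) = 0.876 / 1.108 = 0.790614.
Insert (E2) into (E0): gamma(0) (1 - phi_2^2) = phi_1 (1 + phi_2) gamma(1) + c_0.
  phi_1 (1 + phi_2) = (0.109)(0.892) = 0.097228,   1 - phi_2^2 = 0.988336.
Replace gamma(1) by A gamma(0) + B and collect gamma(0):
  gamma(0) [0.988336 - (0.097228)(0.098375)] = (0.097228)(0.790614) + 3.351276
  gamma(0) * 0.978771 = 3.428146
  gamma(0) = 3.428146 / 0.978771 = 3.5025.
  gamma(1) = A gamma(0) + B = (0.098375)(3.5025) + (0.790614) = 1.135174.
Therefore gamma(1) = 1.1352 (to 4 decimal places).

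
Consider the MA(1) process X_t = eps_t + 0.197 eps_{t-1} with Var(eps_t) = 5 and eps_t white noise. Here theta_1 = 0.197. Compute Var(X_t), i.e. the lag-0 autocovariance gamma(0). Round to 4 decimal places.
\gamma(0) = 5.1940

For an MA(q) process X_t = eps_t + sum_i theta_i eps_{t-i} with
Var(eps_t) = sigma^2, the variance is
  gamma(0) = sigma^2 * (1 + sum_i theta_i^2).
  sum_i theta_i^2 = (0.197)^2 = 0.038809.
  gamma(0) = 5 * (1 + 0.038809) = 5 * 1.038809 = 5.194045, which rounds to 5.1940.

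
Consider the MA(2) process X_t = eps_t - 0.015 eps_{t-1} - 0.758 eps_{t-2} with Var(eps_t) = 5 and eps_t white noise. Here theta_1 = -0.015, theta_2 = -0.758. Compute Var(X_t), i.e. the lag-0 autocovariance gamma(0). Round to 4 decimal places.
\gamma(0) = 7.8739

For an MA(q) process X_t = eps_t + sum_i theta_i eps_{t-i} with
Var(eps_t) = sigma^2, the variance is
  gamma(0) = sigma^2 * (1 + sum_i theta_i^2).
  sum_i theta_i^2 = (-0.015)^2 + (-0.758)^2 = 0.000225 + 0.574564 = 0.574789.
  gamma(0) = 5 * (1 + 0.574789) = 5 * 1.574789 = 7.873945, which rounds to 7.8739.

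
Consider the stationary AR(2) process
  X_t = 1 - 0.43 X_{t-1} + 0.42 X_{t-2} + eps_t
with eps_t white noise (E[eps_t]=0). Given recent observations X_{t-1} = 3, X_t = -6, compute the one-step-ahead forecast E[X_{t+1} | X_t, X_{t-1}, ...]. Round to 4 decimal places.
E[X_{t+1} \mid \mathcal F_t] = 4.8400

For an AR(p) model X_t = c + sum_i phi_i X_{t-i} + eps_t, the
one-step-ahead conditional mean is
  E[X_{t+1} | X_t, ...] = c + sum_i phi_i X_{t+1-i}.
Substitute known values:
  E[X_{t+1} | ...] = 1 + (-0.43) * (-6) + (0.42) * (3)
                   = 4.8400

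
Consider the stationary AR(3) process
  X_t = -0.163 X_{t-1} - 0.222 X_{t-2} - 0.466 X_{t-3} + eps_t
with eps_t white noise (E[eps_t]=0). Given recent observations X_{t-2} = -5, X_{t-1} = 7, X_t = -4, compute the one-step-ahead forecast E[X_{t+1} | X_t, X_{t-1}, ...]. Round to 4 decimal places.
E[X_{t+1} \mid \mathcal F_t] = 1.4280

For an AR(p) model X_t = c + sum_i phi_i X_{t-i} + eps_t, the
one-step-ahead conditional mean is
  E[X_{t+1} | X_t, ...] = c + sum_i phi_i X_{t+1-i}.
Substitute known values:
  E[X_{t+1} | ...] = (-0.163) * (-4) + (-0.222) * (7) + (-0.466) * (-5)
                   = 1.4280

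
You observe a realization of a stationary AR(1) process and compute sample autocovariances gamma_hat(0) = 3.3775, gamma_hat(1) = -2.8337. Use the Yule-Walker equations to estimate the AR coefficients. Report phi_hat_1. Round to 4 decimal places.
\hat\phi_{1} = -0.8390

The Yule-Walker equations for an AR(p) process read, in matrix form,
  Gamma_p phi = r_p,   with   (Gamma_p)_{ij} = gamma(|i - j|),
                       (r_p)_i = gamma(i),   i,j = 1..p.
Substitute the sample gammas (Toeplitz matrix and right-hand side of size 1):
  Gamma_p = [[3.3775]]
  r_p     = [-2.8337]
With p = 1 this is the single equation gamma(0) phi_1 = gamma(1):
  phi_hat_1 = gamma(1) / gamma(0) = -2.8337 / 3.3775 = -0.8390.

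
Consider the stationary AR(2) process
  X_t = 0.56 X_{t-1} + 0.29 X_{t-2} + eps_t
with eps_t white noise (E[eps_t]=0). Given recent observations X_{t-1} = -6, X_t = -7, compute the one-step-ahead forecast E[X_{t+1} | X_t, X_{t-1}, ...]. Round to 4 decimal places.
E[X_{t+1} \mid \mathcal F_t] = -5.6600

For an AR(p) model X_t = c + sum_i phi_i X_{t-i} + eps_t, the
one-step-ahead conditional mean is
  E[X_{t+1} | X_t, ...] = c + sum_i phi_i X_{t+1-i}.
Substitute known values:
  E[X_{t+1} | ...] = (0.56) * (-7) + (0.29) * (-6)
                   = -5.6600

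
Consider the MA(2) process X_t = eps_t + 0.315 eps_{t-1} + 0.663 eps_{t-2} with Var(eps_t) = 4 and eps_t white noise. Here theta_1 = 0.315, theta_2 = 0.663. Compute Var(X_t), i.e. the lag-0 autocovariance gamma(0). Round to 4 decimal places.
\gamma(0) = 6.1552

For an MA(q) process X_t = eps_t + sum_i theta_i eps_{t-i} with
Var(eps_t) = sigma^2, the variance is
  gamma(0) = sigma^2 * (1 + sum_i theta_i^2).
  sum_i theta_i^2 = (0.315)^2 + (0.663)^2 = 0.099225 + 0.439569 = 0.538794.
  gamma(0) = 4 * (1 + 0.538794) = 4 * 1.538794 = 6.155176, which rounds to 6.1552.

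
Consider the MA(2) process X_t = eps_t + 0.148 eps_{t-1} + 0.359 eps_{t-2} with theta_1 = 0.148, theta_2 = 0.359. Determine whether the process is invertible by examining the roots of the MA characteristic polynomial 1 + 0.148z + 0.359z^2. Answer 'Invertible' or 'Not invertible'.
\text{Invertible}

The MA(q) characteristic polynomial is P(z) = 1 + 0.148z + 0.359z^2.
Invertibility requires all roots to lie outside the unit circle, i.e. |z| > 1 for every root.
Set 1 + (0.148) z + (0.359) z^2 = 0, i.e. a z^2 + b z + c = 0 with a = 0.359, b = 0.148, c = 1.
Discriminant D = b^2 - 4ac = (0.148)^2 - 4*(0.359)*1 = 0.021904 - (1.436) = -1.414096.
D < 0, so the roots are the complex-conjugate pair z = (-b +/- i sqrt(-D)) / (2a) = -0.2061 +/- 1.6562i.
For a conjugate pair |z|^2 = z * conj(z) = (product of roots) = c/a = 1/(0.359) = 2.785515, so |z| = sqrt(2.785515) = 1.669 for both roots.
Moduli of all roots: 1.6690, 1.6690.
All moduli strictly greater than 1? Yes.
Verdict: Invertible.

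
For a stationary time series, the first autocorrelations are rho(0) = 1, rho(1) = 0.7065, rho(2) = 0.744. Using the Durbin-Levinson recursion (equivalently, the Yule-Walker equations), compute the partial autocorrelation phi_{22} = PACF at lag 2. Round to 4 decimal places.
\phi_{22} = 0.4889

The PACF at lag k is phi_{kk}, the last component of the solution
to the Yule-Walker system G_k phi = r_k where
  (G_k)_{ij} = rho(|i - j|), (r_k)_i = rho(i), i,j = 1..k.
Equivalently, Durbin-Levinson gives phi_{kk} iteratively:
  phi_{11} = rho(1)
  phi_{kk} = [rho(k) - sum_{j=1..k-1} phi_{k-1,j} rho(k-j)]
            / [1 - sum_{j=1..k-1} phi_{k-1,j} rho(j)],
  phi_{k,j} = phi_{k-1,j} - phi_{kk} phi_{k-1,k-j},  j = 1..k-1.
Step k = 1:
  phi_11 = rho(1) = 0.7065.
Step k = 2:
  phi_22 = [rho(2) - phi_11 rho(1)] / [1 - phi_11 rho(1)] = [0.744 - (0.7065)(0.7065)] / [1 - (0.7065)(0.7065)]
         = 0.24485775 / 0.50085775 = 0.4889.
Therefore phi_{22} = 0.4889.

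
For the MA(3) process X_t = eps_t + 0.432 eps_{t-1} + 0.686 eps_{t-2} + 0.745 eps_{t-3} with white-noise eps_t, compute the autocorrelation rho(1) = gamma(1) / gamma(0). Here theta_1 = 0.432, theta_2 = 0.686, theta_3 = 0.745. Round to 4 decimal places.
\rho(1) = 0.5603

For an MA(q) process with theta_0 = 1, the autocovariance is
  gamma(k) = sigma^2 * sum_{i=0..q-k} theta_i * theta_{i+k},
and rho(k) = gamma(k) / gamma(0). Sigma^2 cancels.
  numerator   = (1)*(0.432) + (0.432)*(0.686) + (0.686)*(0.745) = 1.239422.
  denominator = (1)^2 + (0.432)^2 + (0.686)^2 + (0.745)^2 = 2.212245.
  rho(1) = 1.239422 / 2.212245 = 0.5603.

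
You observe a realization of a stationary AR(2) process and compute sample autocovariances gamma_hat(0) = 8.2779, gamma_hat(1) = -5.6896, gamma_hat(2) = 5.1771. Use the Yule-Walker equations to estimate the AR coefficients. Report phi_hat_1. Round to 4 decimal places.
\hat\phi_{1} = -0.4880

The Yule-Walker equations for an AR(p) process read, in matrix form,
  Gamma_p phi = r_p,   with   (Gamma_p)_{ij} = gamma(|i - j|),
                       (r_p)_i = gamma(i),   i,j = 1..p.
Substitute the sample gammas (Toeplitz matrix and right-hand side of size 2):
  Gamma_p = [[8.2779, -5.6896], [-5.6896, 8.2779]]
  r_p     = [-5.6896, 5.1771]
Written out:
  8.2779 phi_1 - 5.6896 phi_2 = -5.6896
  -5.6896 phi_1 + 8.2779 phi_2 = 5.1771
Solve by Cramer's rule:
  det = gamma(0)^2 - gamma(1)^2 = (8.2779)^2 - (-5.6896)^2 = 68.52362841 - 32.37154816 = 36.15208025
  phi_hat_1 = [gamma(1) gamma(0) - gamma(1) gamma(2)] / det = [(-5.6896)(8.2779) - (-5.6896)(5.1771)] / 36.15208025 = -17.64231168 / 36.15208025 = -0.488
  phi_hat_2 = [gamma(0) gamma(2) - gamma(1)^2] / det = [(8.2779)(5.1771) - (-5.6896)^2] / 36.15208025 = 10.48396793 / 36.15208025 = 0.29
So phi_hat = [-0.4880, 0.2900].
Therefore phi_hat_1 = -0.4880.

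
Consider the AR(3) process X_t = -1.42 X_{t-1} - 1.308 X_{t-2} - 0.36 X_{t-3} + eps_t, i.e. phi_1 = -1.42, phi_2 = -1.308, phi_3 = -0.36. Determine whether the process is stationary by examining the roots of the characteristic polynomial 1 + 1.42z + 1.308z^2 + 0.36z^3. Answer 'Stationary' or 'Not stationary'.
\text{Stationary}

The AR(p) characteristic polynomial is P(z) = 1 + 1.42z + 1.308z^2 + 0.36z^3.
Stationarity requires all roots to lie outside the unit circle, i.e. |z| > 1 for every root.
Degree 3: look for a simple real root z0 first, then factor out (1 - z/z0) and solve the remaining quadratic.
Testing z0 = -2.5: P(-2.5) = 1 + (1.42)(-2.5) + (1.308)(-2.5)^2 + (0.36)(-2.5)^3
  = 1 + (-3.55) + (8.175) + (-5.625) = 0.  So z_0 = -2.5 is a root, |z_0| = 2.5.
Divide out the factor (1 + 0.4 z) = (1 - z/z0) (since 1/z0 = -0.4):
  P(z) = (1 + 0.4 z)(1 + (1.02) z + (0.9) z^2)
  [check: z-coef 1.02 - (-0.4) = 1.42; z^2-coef 0.9 - (-0.4)(1.02) = 1.308; z^3-coef -(-0.4)(0.9) = 0.36.]
Remaining roots from the quadratic factor 1 + (1.02) z + (0.9) z^2:
  Set 1 + (1.02) z + (0.9) z^2 = 0, i.e. a z^2 + b z + c = 0 with a = 0.9, b = 1.02, c = 1.
  Discriminant D = b^2 - 4ac = (1.02)^2 - 4*(0.9)*1 = 1.0404 - (3.6) = -2.5596.
  D < 0, so the roots are the complex-conjugate pair z = (-b +/- i sqrt(-D)) / (2a) = -0.5667 +/- 0.8888i.
  For a conjugate pair |z|^2 = z * conj(z) = (product of roots) = c/a = 1/(0.9) = 1.111111, so |z| = sqrt(1.111111) = 1.0541 for both roots.
Moduli of all roots: 2.5000, 1.0541, 1.0541.
All moduli strictly greater than 1? Yes.
Verdict: Stationary.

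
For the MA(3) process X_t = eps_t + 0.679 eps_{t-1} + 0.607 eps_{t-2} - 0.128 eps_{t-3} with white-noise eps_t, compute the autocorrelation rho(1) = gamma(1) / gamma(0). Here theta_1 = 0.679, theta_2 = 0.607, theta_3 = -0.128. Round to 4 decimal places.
\rho(1) = 0.5490

For an MA(q) process with theta_0 = 1, the autocovariance is
  gamma(k) = sigma^2 * sum_{i=0..q-k} theta_i * theta_{i+k},
and rho(k) = gamma(k) / gamma(0). Sigma^2 cancels.
  numerator   = (1)*(0.679) + (0.679)*(0.607) + (0.607)*(-0.128) = 1.013457.
  denominator = (1)^2 + (0.679)^2 + (0.607)^2 + (-0.128)^2 = 1.845874.
  rho(1) = 1.013457 / 1.845874 = 0.5490.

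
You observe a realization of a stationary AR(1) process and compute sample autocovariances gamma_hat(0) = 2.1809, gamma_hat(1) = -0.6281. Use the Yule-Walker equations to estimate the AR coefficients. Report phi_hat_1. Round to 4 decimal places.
\hat\phi_{1} = -0.2880

The Yule-Walker equations for an AR(p) process read, in matrix form,
  Gamma_p phi = r_p,   with   (Gamma_p)_{ij} = gamma(|i - j|),
                       (r_p)_i = gamma(i),   i,j = 1..p.
Substitute the sample gammas (Toeplitz matrix and right-hand side of size 1):
  Gamma_p = [[2.1809]]
  r_p     = [-0.6281]
With p = 1 this is the single equation gamma(0) phi_1 = gamma(1):
  phi_hat_1 = gamma(1) / gamma(0) = -0.6281 / 2.1809 = -0.2880.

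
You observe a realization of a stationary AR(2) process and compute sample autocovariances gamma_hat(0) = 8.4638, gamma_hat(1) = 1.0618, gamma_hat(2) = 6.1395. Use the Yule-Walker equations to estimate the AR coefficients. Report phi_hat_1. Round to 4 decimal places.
\hat\phi_{1} = 0.0350

The Yule-Walker equations for an AR(p) process read, in matrix form,
  Gamma_p phi = r_p,   with   (Gamma_p)_{ij} = gamma(|i - j|),
                       (r_p)_i = gamma(i),   i,j = 1..p.
Substitute the sample gammas (Toeplitz matrix and right-hand side of size 2):
  Gamma_p = [[8.4638, 1.0618], [1.0618, 8.4638]]
  r_p     = [1.0618, 6.1395]
Written out:
  8.4638 phi_1 + 1.0618 phi_2 = 1.0618
  1.0618 phi_1 + 8.4638 phi_2 = 6.1395
Solve by Cramer's rule:
  det = gamma(0)^2 - gamma(1)^2 = (8.4638)^2 - (1.0618)^2 = 71.63591044 - 1.12741924 = 70.5084912
  phi_hat_1 = [gamma(1) gamma(0) - gamma(1) gamma(2)] / det = [(1.0618)(8.4638) - (1.0618)(6.1395)] / 70.5084912 = 2.46794174 / 70.5084912 = 0.035
  phi_hat_2 = [gamma(0) gamma(2) - gamma(1)^2] / det = [(8.4638)(6.1395) - (1.0618)^2] / 70.5084912 = 50.83608086 / 70.5084912 = 0.721
So phi_hat = [0.0350, 0.7210].
Therefore phi_hat_1 = 0.0350.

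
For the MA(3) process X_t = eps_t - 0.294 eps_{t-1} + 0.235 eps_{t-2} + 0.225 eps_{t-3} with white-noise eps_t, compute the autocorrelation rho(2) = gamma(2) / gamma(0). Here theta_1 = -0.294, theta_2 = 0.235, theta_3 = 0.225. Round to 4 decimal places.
\rho(2) = 0.1416

For an MA(q) process with theta_0 = 1, the autocovariance is
  gamma(k) = sigma^2 * sum_{i=0..q-k} theta_i * theta_{i+k},
and rho(k) = gamma(k) / gamma(0). Sigma^2 cancels.
  numerator   = (1)*(0.235) + (-0.294)*(0.225) = 0.16885.
  denominator = (1)^2 + (-0.294)^2 + (0.235)^2 + (0.225)^2 = 1.192286.
  rho(2) = 0.16885 / 1.192286 = 0.1416.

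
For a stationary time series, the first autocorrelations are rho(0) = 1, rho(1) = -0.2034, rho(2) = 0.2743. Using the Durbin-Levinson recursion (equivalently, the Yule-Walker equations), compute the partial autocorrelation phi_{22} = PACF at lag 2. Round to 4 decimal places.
\phi_{22} = 0.2430

The PACF at lag k is phi_{kk}, the last component of the solution
to the Yule-Walker system G_k phi = r_k where
  (G_k)_{ij} = rho(|i - j|), (r_k)_i = rho(i), i,j = 1..k.
Equivalently, Durbin-Levinson gives phi_{kk} iteratively:
  phi_{11} = rho(1)
  phi_{kk} = [rho(k) - sum_{j=1..k-1} phi_{k-1,j} rho(k-j)]
            / [1 - sum_{j=1..k-1} phi_{k-1,j} rho(j)],
  phi_{k,j} = phi_{k-1,j} - phi_{kk} phi_{k-1,k-j},  j = 1..k-1.
Step k = 1:
  phi_11 = rho(1) = -0.2034.
Step k = 2:
  phi_22 = [rho(2) - phi_11 rho(1)] / [1 - phi_11 rho(1)] = [0.2743 - (-0.2034)(-0.2034)] / [1 - (-0.2034)(-0.2034)]
         = 0.23292844 / 0.95862844 = 0.243.
Therefore phi_{22} = 0.2430.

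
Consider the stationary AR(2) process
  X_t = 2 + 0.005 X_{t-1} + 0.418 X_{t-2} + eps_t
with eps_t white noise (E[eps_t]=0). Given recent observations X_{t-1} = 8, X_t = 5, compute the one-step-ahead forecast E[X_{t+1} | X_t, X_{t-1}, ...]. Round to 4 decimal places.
E[X_{t+1} \mid \mathcal F_t] = 5.3690

For an AR(p) model X_t = c + sum_i phi_i X_{t-i} + eps_t, the
one-step-ahead conditional mean is
  E[X_{t+1} | X_t, ...] = c + sum_i phi_i X_{t+1-i}.
Substitute known values:
  E[X_{t+1} | ...] = 2 + (0.005) * (5) + (0.418) * (8)
                   = 5.3690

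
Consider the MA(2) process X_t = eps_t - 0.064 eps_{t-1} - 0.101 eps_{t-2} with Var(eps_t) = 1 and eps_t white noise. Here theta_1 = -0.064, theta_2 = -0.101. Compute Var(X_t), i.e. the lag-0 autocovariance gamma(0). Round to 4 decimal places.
\gamma(0) = 1.0143

For an MA(q) process X_t = eps_t + sum_i theta_i eps_{t-i} with
Var(eps_t) = sigma^2, the variance is
  gamma(0) = sigma^2 * (1 + sum_i theta_i^2).
  sum_i theta_i^2 = (-0.064)^2 + (-0.101)^2 = 0.004096 + 0.010201 = 0.014297.
  gamma(0) = 1 * (1 + 0.014297) = 1 * 1.014297 = 1.014297, which rounds to 1.0143.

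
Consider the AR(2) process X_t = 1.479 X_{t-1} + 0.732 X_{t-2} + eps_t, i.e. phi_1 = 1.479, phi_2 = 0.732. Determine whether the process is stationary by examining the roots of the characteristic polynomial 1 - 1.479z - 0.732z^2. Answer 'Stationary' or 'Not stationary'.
\text{Not stationary}

The AR(p) characteristic polynomial is P(z) = 1 - 1.479z - 0.732z^2.
Stationarity requires all roots to lie outside the unit circle, i.e. |z| > 1 for every root.
Set 1 + (-1.479) z + (-0.732) z^2 = 0, i.e. a z^2 + b z + c = 0 with a = -0.732, b = -1.479, c = 1.
Discriminant D = b^2 - 4ac = (-1.479)^2 - 4*(-0.732)*1 = 2.187441 - (-2.928) = 5.115441.
D >= 0, so the roots are real: z = (-b +/- sqrt(D)) / (2a) = (1.479 +/- 2.261734) / (-1.464).
  z_1 = (1.479 + 2.261734) / (-1.464) = -2.5551,   |z_1| = 2.5551.
  z_2 = (1.479 - 2.261734) / (-1.464) = 0.5347,   |z_2| = 0.5347.
Moduli of all roots: 2.5551, 0.5347.
All moduli strictly greater than 1? No.
Verdict: Not stationary.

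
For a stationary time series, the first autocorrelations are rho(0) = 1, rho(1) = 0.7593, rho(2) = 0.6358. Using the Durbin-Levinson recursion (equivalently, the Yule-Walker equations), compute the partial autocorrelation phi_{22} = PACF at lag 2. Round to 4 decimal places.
\phi_{22} = 0.1399

The PACF at lag k is phi_{kk}, the last component of the solution
to the Yule-Walker system G_k phi = r_k where
  (G_k)_{ij} = rho(|i - j|), (r_k)_i = rho(i), i,j = 1..k.
Equivalently, Durbin-Levinson gives phi_{kk} iteratively:
  phi_{11} = rho(1)
  phi_{kk} = [rho(k) - sum_{j=1..k-1} phi_{k-1,j} rho(k-j)]
            / [1 - sum_{j=1..k-1} phi_{k-1,j} rho(j)],
  phi_{k,j} = phi_{k-1,j} - phi_{kk} phi_{k-1,k-j},  j = 1..k-1.
Step k = 1:
  phi_11 = rho(1) = 0.7593.
Step k = 2:
  phi_22 = [rho(2) - phi_11 rho(1)] / [1 - phi_11 rho(1)] = [0.6358 - (0.7593)(0.7593)] / [1 - (0.7593)(0.7593)]
         = 0.05926351 / 0.42346351 = 0.1399.
Therefore phi_{22} = 0.1399.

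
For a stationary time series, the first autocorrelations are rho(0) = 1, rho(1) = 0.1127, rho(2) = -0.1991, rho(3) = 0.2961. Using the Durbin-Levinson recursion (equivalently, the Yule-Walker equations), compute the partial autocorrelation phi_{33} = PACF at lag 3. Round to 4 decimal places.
\phi_{33} = 0.3690

The PACF at lag k is phi_{kk}, the last component of the solution
to the Yule-Walker system G_k phi = r_k where
  (G_k)_{ij} = rho(|i - j|), (r_k)_i = rho(i), i,j = 1..k.
Equivalently, Durbin-Levinson gives phi_{kk} iteratively:
  phi_{11} = rho(1)
  phi_{kk} = [rho(k) - sum_{j=1..k-1} phi_{k-1,j} rho(k-j)]
            / [1 - sum_{j=1..k-1} phi_{k-1,j} rho(j)],
  phi_{k,j} = phi_{k-1,j} - phi_{kk} phi_{k-1,k-j},  j = 1..k-1.
Step k = 1:
  phi_11 = rho(1) = 0.1127.
Step k = 2:
  phi_22 = [rho(2) - phi_11 rho(1)] / [1 - phi_11 rho(1)] = [-0.1991 - (0.1127)(0.1127)] / [1 - (0.1127)(0.1127)]
         = -0.21180129 / 0.98729871 = -0.214526.
  Update: phi_21 = phi_11 - phi_22 phi_11 = 0.1127 - (-0.214526)(0.1127) = 0.136877.
Step k = 3:
  phi_33 = [rho(3) - phi_21 rho(2) - phi_22 rho(1)] / [1 - phi_21 rho(1) - phi_22 rho(2)]
    numerator   = 0.2961 - (0.136877)(-0.1991) - (-0.214526)(0.1127) = 0.34752931
    denominator = 1 - (0.136877)(0.1127) - (-0.214526)(-0.1991) = 0.94186182
  phi_33 = 0.34752931 / 0.94186182 = 0.369.
Therefore phi_{33} = 0.3690.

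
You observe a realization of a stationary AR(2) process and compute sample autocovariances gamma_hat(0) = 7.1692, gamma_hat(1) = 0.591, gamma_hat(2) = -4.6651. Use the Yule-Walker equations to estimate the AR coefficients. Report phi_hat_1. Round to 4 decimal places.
\hat\phi_{1} = 0.1370

The Yule-Walker equations for an AR(p) process read, in matrix form,
  Gamma_p phi = r_p,   with   (Gamma_p)_{ij} = gamma(|i - j|),
                       (r_p)_i = gamma(i),   i,j = 1..p.
Substitute the sample gammas (Toeplitz matrix and right-hand side of size 2):
  Gamma_p = [[7.1692, 0.591], [0.591, 7.1692]]
  r_p     = [0.591, -4.6651]
Written out:
  7.1692 phi_1 + 0.591 phi_2 = 0.591
  0.591 phi_1 + 7.1692 phi_2 = -4.6651
Solve by Cramer's rule:
  det = gamma(0)^2 - gamma(1)^2 = (7.1692)^2 - (0.591)^2 = 51.39742864 - 0.349281 = 51.04814764
  phi_hat_1 = [gamma(1) gamma(0) - gamma(1) gamma(2)] / det = [(0.591)(7.1692) - (0.591)(-4.6651)] / 51.04814764 = 6.9940713 / 51.04814764 = 0.137
  phi_hat_2 = [gamma(0) gamma(2) - gamma(1)^2] / det = [(7.1692)(-4.6651) - (0.591)^2] / 51.04814764 = -33.79431592 / 51.04814764 = -0.662
So phi_hat = [0.1370, -0.6620].
Therefore phi_hat_1 = 0.1370.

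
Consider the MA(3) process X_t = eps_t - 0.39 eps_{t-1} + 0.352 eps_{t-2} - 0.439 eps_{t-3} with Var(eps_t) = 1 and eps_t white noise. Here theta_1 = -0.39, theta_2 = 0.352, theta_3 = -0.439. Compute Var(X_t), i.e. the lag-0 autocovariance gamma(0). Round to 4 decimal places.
\gamma(0) = 1.4687

For an MA(q) process X_t = eps_t + sum_i theta_i eps_{t-i} with
Var(eps_t) = sigma^2, the variance is
  gamma(0) = sigma^2 * (1 + sum_i theta_i^2).
  sum_i theta_i^2 = (-0.39)^2 + (0.352)^2 + (-0.439)^2 = 0.1521 + 0.123904 + 0.192721 = 0.468725.
  gamma(0) = 1 * (1 + 0.468725) = 1 * 1.468725 = 1.468725, which rounds to 1.4687.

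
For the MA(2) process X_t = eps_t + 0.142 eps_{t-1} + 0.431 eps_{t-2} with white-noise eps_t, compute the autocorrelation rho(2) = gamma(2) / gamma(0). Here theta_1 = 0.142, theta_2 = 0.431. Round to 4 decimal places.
\rho(2) = 0.3574

For an MA(q) process with theta_0 = 1, the autocovariance is
  gamma(k) = sigma^2 * sum_{i=0..q-k} theta_i * theta_{i+k},
and rho(k) = gamma(k) / gamma(0). Sigma^2 cancels.
  numerator   = (1)*(0.431) = 0.431.
  denominator = (1)^2 + (0.142)^2 + (0.431)^2 = 1.205925.
  rho(2) = 0.431 / 1.205925 = 0.3574.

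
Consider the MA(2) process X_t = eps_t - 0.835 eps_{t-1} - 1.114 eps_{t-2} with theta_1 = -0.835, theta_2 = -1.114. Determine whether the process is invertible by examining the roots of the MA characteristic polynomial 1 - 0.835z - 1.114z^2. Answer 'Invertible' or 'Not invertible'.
\text{Not invertible}

The MA(q) characteristic polynomial is P(z) = 1 - 0.835z - 1.114z^2.
Invertibility requires all roots to lie outside the unit circle, i.e. |z| > 1 for every root.
Set 1 + (-0.835) z + (-1.114) z^2 = 0, i.e. a z^2 + b z + c = 0 with a = -1.114, b = -0.835, c = 1.
Discriminant D = b^2 - 4ac = (-0.835)^2 - 4*(-1.114)*1 = 0.697225 - (-4.456) = 5.153225.
D >= 0, so the roots are real: z = (-b +/- sqrt(D)) / (2a) = (0.835 +/- 2.270072) / (-2.228).
  z_1 = (0.835 + 2.270072) / (-2.228) = -1.3937,   |z_1| = 1.3937.
  z_2 = (0.835 - 2.270072) / (-2.228) = 0.6441,   |z_2| = 0.6441.
Moduli of all roots: 1.3937, 0.6441.
All moduli strictly greater than 1? No.
Verdict: Not invertible.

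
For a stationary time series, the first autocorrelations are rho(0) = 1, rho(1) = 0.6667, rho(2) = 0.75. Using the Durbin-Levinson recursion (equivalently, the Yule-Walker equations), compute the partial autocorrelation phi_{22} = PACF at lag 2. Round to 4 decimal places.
\phi_{22} = 0.5500

The PACF at lag k is phi_{kk}, the last component of the solution
to the Yule-Walker system G_k phi = r_k where
  (G_k)_{ij} = rho(|i - j|), (r_k)_i = rho(i), i,j = 1..k.
Equivalently, Durbin-Levinson gives phi_{kk} iteratively:
  phi_{11} = rho(1)
  phi_{kk} = [rho(k) - sum_{j=1..k-1} phi_{k-1,j} rho(k-j)]
            / [1 - sum_{j=1..k-1} phi_{k-1,j} rho(j)],
  phi_{k,j} = phi_{k-1,j} - phi_{kk} phi_{k-1,k-j},  j = 1..k-1.
Step k = 1:
  phi_11 = rho(1) = 0.6667.
Step k = 2:
  phi_22 = [rho(2) - phi_11 rho(1)] / [1 - phi_11 rho(1)] = [0.75 - (0.6667)(0.6667)] / [1 - (0.6667)(0.6667)]
         = 0.30551111 / 0.55551111 = 0.55.
Therefore phi_{22} = 0.5500.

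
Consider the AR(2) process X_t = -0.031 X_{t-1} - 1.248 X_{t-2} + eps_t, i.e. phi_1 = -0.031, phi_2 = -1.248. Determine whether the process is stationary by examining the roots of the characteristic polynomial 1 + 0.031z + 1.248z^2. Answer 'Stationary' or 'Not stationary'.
\text{Not stationary}

The AR(p) characteristic polynomial is P(z) = 1 + 0.031z + 1.248z^2.
Stationarity requires all roots to lie outside the unit circle, i.e. |z| > 1 for every root.
Set 1 + (0.031) z + (1.248) z^2 = 0, i.e. a z^2 + b z + c = 0 with a = 1.248, b = 0.031, c = 1.
Discriminant D = b^2 - 4ac = (0.031)^2 - 4*(1.248)*1 = 0.000961 - (4.992) = -4.991039.
D < 0, so the roots are the complex-conjugate pair z = (-b +/- i sqrt(-D)) / (2a) = -0.0124 +/- 0.8951i.
For a conjugate pair |z|^2 = z * conj(z) = (product of roots) = c/a = 1/(1.248) = 0.801282, so |z| = sqrt(0.801282) = 0.8951 for both roots.
Moduli of all roots: 0.8951, 0.8951.
All moduli strictly greater than 1? No.
Verdict: Not stationary.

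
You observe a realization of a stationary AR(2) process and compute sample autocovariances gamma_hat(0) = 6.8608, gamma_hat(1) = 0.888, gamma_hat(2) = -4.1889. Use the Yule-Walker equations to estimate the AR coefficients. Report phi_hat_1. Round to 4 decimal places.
\hat\phi_{1} = 0.2120

The Yule-Walker equations for an AR(p) process read, in matrix form,
  Gamma_p phi = r_p,   with   (Gamma_p)_{ij} = gamma(|i - j|),
                       (r_p)_i = gamma(i),   i,j = 1..p.
Substitute the sample gammas (Toeplitz matrix and right-hand side of size 2):
  Gamma_p = [[6.8608, 0.888], [0.888, 6.8608]]
  r_p     = [0.888, -4.1889]
Written out:
  6.8608 phi_1 + 0.888 phi_2 = 0.888
  0.888 phi_1 + 6.8608 phi_2 = -4.1889
Solve by Cramer's rule:
  det = gamma(0)^2 - gamma(1)^2 = (6.8608)^2 - (0.888)^2 = 47.07057664 - 0.788544 = 46.28203264
  phi_hat_1 = [gamma(1) gamma(0) - gamma(1) gamma(2)] / det = [(0.888)(6.8608) - (0.888)(-4.1889)] / 46.28203264 = 9.8121336 / 46.28203264 = 0.212
  phi_hat_2 = [gamma(0) gamma(2) - gamma(1)^2] / det = [(6.8608)(-4.1889) - (0.888)^2] / 46.28203264 = -29.52774912 / 46.28203264 = -0.638
So phi_hat = [0.2120, -0.6380].
Therefore phi_hat_1 = 0.2120.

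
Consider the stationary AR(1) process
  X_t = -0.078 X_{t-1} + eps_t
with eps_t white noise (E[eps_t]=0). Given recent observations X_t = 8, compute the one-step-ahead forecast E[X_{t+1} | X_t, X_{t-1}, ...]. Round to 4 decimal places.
E[X_{t+1} \mid \mathcal F_t] = -0.6240

For an AR(p) model X_t = c + sum_i phi_i X_{t-i} + eps_t, the
one-step-ahead conditional mean is
  E[X_{t+1} | X_t, ...] = c + sum_i phi_i X_{t+1-i}.
Substitute known values:
  E[X_{t+1} | ...] = (-0.078) * (8)
                   = -0.6240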